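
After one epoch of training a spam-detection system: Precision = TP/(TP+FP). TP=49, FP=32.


Precision = TP/(TP+FP)
= 49/(49+32)
= 49/81 = 60.49%

60.49%


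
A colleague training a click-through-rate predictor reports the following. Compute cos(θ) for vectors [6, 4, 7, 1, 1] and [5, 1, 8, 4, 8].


A·B = 6·5 + 4·1 + 7·8 + 1·4 + 1·8 = 102
‖A‖ = √103 = 10.1489, ‖B‖ = √170 = 13.0384
cos = 102/(√103·√170) = 102/√17510 = 0.7708

0.7708


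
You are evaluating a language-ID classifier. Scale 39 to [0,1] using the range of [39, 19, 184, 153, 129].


min=19, max=184
(39-19)/(184-19) = 20/165 = 0.1212

0.1212


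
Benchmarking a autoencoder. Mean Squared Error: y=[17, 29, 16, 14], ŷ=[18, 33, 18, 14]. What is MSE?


Squared errors: (17-18)²=1, (29-33)²=16, (16-18)²=4, (14-14)²=0
Sum = 21
MSE = 21/4 = 21/4

21/4


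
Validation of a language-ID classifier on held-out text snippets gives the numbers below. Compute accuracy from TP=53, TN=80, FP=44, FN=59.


Accuracy = (TP+TN)/(TP+TN+FP+FN)
= (53+80)/(236)
= 133/236 = 56.36%

56.36%


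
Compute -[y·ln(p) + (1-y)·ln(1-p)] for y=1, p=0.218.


BCE = -[y·ln(p) + (1-y)·ln(1-p)]
= -1·ln(0.218) - 0
= -ln(0.218) = 1.5233

1.5233


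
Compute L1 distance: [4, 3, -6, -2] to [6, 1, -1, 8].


d = |4-6| + |3-1| + |-6+ 1| + |-2-8|
  = 2 + 2 + 5 + 10
  = 19

19


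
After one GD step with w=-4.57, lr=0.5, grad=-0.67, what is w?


w_new = w - α·∇
= -4.57 - 0.5·-0.67
= -4.57 + 0.335
= -4.235

-4.235


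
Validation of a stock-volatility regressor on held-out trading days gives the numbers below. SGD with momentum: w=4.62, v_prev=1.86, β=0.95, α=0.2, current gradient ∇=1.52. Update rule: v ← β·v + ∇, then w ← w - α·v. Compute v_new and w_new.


v_new = 0.95·1.86 + 1.52 = 1.767 + 1.52 = 3.287
w_new = 4.62 - 0.2·3.287 = 4.62 - 0.6574 = 3.9626

v_new=3.287, w_new=3.9626


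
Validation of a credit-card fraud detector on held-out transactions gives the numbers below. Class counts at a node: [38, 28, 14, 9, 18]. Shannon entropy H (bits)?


Probabilities: [38/107, 28/107, 14/107, 9/107, 18/107] ≈ [0.3551, 0.2617, 0.1308, 0.0841, 0.1682]
H = -((38/107)·log₂(38/107) + (28/107)·log₂(28/107) + (14/107)·log₂(14/107) + (9/107)·log₂(9/107) + (18/107)·log₂(18/107))
  = 2.1534 bits

2.1534 bits


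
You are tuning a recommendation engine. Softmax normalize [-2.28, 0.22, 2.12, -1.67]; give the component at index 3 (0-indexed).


Exponentials: e^-2.28=0.1023, e^0.22=1.2461, e^2.12=8.3311, e^-1.67=0.1882
Sum = 9.8677
Softmax = [0.0104, 0.1263, 0.8443, 0.0191]
p[3] = 0.1882/9.8677 = 0.0191

0.0191


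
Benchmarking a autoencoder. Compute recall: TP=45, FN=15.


Recall = TP/(TP+FN)
= 45/(45+15)
= 45/60 = 75.0%

75.0%


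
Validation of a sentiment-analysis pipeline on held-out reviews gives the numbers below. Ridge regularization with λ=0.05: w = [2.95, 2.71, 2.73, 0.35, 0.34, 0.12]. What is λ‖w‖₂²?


‖w‖₂² = (2.95)² + (2.71)² + (2.73)² + (0.35)² + (0.34)² + (0.12)²
     = 8.7025 + 7.3441 + 7.4529 + 0.1225 + 0.1156 + 0.0144
     = 23.752
λ·‖w‖₂² = 0.05·23.752 = 1.1876

1.1876


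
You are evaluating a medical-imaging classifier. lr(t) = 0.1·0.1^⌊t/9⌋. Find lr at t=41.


n_drops = ⌊41/9⌋ = 4
lr = 0.1·0.1^4 = 0.1·0.0001 = 0.00001

0.00001


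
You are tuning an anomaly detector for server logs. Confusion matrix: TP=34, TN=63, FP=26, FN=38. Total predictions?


Total = TP + TN + FP + FN
= 34 + 63 + 26 + 38
= 161
(Predicted positive: 60, predicted negative: 101)

161


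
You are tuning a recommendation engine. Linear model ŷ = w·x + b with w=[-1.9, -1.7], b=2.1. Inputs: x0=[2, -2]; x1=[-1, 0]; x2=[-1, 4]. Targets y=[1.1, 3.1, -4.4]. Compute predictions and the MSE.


ŷ0 = (-1.9)·(2) + (-1.7)·(-2) + 2.1 = 1.7
ŷ1 = (-1.9)·(-1) + (-1.7)·(0) + 2.1 = 4.0
ŷ2 = (-1.9)·(-1) + (-1.7)·(4) + 2.1 = -2.8
errors² = [0.36, 0.81, 2.56]
MSE = 3.7300/3 = 1.2433

1.2433


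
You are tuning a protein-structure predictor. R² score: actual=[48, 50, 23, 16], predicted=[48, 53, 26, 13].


ȳ = 34.25
SS_res = Σ(y-ŷ)² = 27
SS_tot = Σ(y-ȳ)² = 896.75
R² = 1 - SS_res/SS_tot = 1 - 0.0301 = 0.9699

0.9699


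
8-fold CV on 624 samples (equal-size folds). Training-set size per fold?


Fold size = 624/8 = 78
Training per fold = 624 - 78 = 546

546


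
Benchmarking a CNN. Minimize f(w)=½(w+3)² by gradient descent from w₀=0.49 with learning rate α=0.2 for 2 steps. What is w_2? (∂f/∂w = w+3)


step 1: grad = 0.49+3 = 3.49; w = 0.49 - 0.2·(3.49) = -0.208
step 2: grad = -0.208+3 = 2.792; w = -0.208 - 0.2·(2.792) = -0.7664

-0.7664


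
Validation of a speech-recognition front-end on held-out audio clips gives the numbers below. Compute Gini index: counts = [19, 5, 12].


Probabilities: [19/36, 5/36, 12/36] ≈ [0.5278, 0.1389, 0.3333]
Σpᵢ² = (361 + 25 + 144)/36² = 530/1296
Gini = 1 - Σpᵢ² = 1 - 530/1296 = 0.591

0.591


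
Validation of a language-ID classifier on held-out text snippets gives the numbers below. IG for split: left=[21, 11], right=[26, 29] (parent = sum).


Parent = [47, 40], H_parent = 0.9953
H_left = 0.9284 (n=32), H_right = 0.9979 (n=55)
H_children = (32/87)·0.9284 + (55/87)·0.9979 = 0.9723
IG = 0.9953 - 0.9723 = 0.023

0.023


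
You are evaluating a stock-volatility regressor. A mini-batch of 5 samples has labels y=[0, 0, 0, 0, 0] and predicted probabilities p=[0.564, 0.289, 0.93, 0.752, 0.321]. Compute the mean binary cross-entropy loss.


L[0] = -ln(1-0.564) = -ln(0.436) = 0.8301
L[1] = -ln(1-0.289) = -ln(0.711) = 0.3411
L[2] = -ln(1-0.93) = -ln(0.07) = 2.6593
L[3] = -ln(1-0.752) = -ln(0.248) = 1.3943
L[4] = -ln(1-0.321) = -ln(0.679) = 0.3871
mean = (0.8301 + 0.3411 + 2.6593 + 1.3943 + 0.3871)/5 = 1.1224

1.1224


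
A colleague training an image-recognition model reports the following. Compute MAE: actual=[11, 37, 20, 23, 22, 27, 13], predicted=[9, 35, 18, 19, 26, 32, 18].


Absolute errors: |11-9|=2, |37-35|=2, |20-18|=2, |23-19|=4, |22-26|=4, |27-32|=5, |13-18|=5
Sum = 24
MAE = 24/7 = 24/7

24/7


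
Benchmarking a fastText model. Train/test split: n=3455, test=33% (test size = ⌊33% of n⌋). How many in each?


Test = ⌊3455·33/100⌋ = 1140
Train = 3455 - 1140 = 2315

Train: 2315, Test: 1140


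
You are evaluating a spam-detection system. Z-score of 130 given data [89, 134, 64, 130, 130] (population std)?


μ = 109.4, σ = 28.04
z = (130 - 109.4)/28.04 = 0.7347

0.7347


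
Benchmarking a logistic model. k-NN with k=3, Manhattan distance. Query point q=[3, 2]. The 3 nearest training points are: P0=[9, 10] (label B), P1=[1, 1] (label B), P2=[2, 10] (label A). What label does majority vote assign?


d(q,P0) = 14  (label B)
d(q,P1) = 3  (label B)
d(q,P2) = 9  (label A)
Votes: A=1, B=2
Majority → B

B


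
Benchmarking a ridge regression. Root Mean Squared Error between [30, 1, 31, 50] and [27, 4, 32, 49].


MSE = 20/4 = 5
RMSE = √(20/4) = 2.2361

2.2361


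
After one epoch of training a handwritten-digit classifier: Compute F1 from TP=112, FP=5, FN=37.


Precision = 112/117 = 0.9573
Recall = 112/149 = 0.7517
F1 = 2·P·R/(P+R) = 2·TP/(2·TP+FP+FN) = 224/(224+5+37) = 224/266 = 0.8421

0.8421


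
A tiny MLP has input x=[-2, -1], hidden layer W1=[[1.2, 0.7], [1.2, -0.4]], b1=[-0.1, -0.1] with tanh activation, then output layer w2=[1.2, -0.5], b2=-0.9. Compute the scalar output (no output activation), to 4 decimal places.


z1[0] = (1.2)·(-2) + (0.7)·(-1) - 0.1 = -3.2
z1[1] = (1.2)·(-2) + (-0.4)·(-1) - 0.1 = -2.1
h = tanh(z1) = [-0.9967, -0.9705]
output = (1.2)·(-0.9967) + (-0.5)·(-0.9705) - 0.9 = -1.6108

-1.6108


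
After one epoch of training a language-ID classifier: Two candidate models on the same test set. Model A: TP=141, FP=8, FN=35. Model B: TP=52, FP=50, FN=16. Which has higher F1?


Model A: P=141/149=0.9463, R=141/176=0.8011, F1=2PR/(P+R)=2TP/(2TP+FP+FN)=282/325=0.8677
Model B: P=52/102=0.5098, R=52/68=0.7647, F1=2PR/(P+R)=2TP/(2TP+FP+FN)=104/170=0.6118
0.8677 > 0.6118 → Model A

Model A


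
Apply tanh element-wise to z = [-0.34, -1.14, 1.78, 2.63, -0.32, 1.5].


tanh(-0.34) = -0.3275
tanh(-1.14) = -0.8144
tanh(1.78) = 0.9447
tanh(2.63) = 0.9897
tanh(-0.32) = -0.3095
tanh(1.5) = 0.9051
result = [-0.3275, -0.8144, 0.9447, 0.9897, -0.3095, 0.9051]

[-0.3275, -0.8144, 0.9447, 0.9897, -0.3095, 0.9051]


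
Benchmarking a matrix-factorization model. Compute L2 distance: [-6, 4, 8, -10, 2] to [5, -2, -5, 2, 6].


d = √((-6-5)² + (4+ 2)² + (8+ 5)² + (-10-2)² + (2-6)²)
  = √(121 + 36 + 169 + 144 + 16)
  = √486 = 22.0454

22.0454


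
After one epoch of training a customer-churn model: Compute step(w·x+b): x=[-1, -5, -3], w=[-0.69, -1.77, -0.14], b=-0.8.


z = (-1)·(-0.69) + (-5)·(-1.77) + (-3)·(-0.14) - 0.8
  = 9.16
step(z) = 1 (z≥0)

1


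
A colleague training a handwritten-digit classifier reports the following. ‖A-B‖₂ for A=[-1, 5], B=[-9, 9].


d = √((-1+ 9)² + (5-9)²)
  = √(64 + 16)
  = √80 = 8.9443

8.9443


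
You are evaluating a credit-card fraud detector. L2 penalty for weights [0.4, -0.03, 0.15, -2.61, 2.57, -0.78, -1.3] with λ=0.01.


‖w‖₂² = (0.4)² + (-0.03)² + (0.15)² + (-2.61)² + (2.57)² + (-0.78)² + (-1.3)²
     = 0.16 + 0.0009 + 0.0225 + 6.8121 + 6.6049 + 0.6084 + 1.69
     = 15.8988
λ·‖w‖₂² = 0.01·15.8988 = 0.158988

0.158988


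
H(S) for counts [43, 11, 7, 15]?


Probabilities: [43/76, 11/76, 7/76, 15/76] ≈ [0.5658, 0.1447, 0.0921, 0.1974]
H = -((43/76)·log₂(43/76) + (11/76)·log₂(11/76) + (7/76)·log₂(7/76) + (15/76)·log₂(15/76))
  = 1.6474 bits

1.6474 bits


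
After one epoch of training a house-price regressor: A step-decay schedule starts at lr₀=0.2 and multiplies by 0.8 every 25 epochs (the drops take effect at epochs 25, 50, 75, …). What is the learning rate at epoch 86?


n_drops = ⌊86/25⌋ = 3
lr = 0.2·0.8^3 = 0.2·0.512 = 0.1024

0.1024


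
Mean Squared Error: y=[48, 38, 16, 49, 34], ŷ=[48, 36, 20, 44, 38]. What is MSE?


Squared errors: (48-48)²=0, (38-36)²=4, (16-20)²=16, (49-44)²=25, (34-38)²=16
Sum = 61
MSE = 61/5 = 61/5

61/5


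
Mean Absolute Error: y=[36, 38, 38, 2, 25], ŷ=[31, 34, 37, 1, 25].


Absolute errors: |36-31|=5, |38-34|=4, |38-37|=1, |2-1|=1, |25-25|=0
Sum = 11
MAE = 11/5 = 11/5

11/5


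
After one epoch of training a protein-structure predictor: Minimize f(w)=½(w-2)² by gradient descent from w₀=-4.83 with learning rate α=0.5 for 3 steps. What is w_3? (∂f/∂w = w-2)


step 1: grad = -4.83-2 = -6.83; w = -4.83 - 0.5·(-6.83) = -1.415
step 2: grad = -1.415-2 = -3.415; w = -1.415 - 0.5·(-3.415) = 0.2925
step 3: grad = 0.2925-2 = -1.7075; w = 0.2925 - 0.5·(-1.7075) = 1.14625

1.14625


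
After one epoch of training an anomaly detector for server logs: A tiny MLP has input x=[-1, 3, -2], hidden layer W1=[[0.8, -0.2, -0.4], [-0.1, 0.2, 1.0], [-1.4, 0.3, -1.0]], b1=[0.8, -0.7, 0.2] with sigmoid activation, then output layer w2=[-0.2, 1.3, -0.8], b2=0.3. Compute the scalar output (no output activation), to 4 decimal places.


z1[0] = (0.8)·(-1) + (-0.2)·(3) + (-0.4)·(-2) + 0.8 = 0.2
z1[1] = (-0.1)·(-1) + (0.2)·(3) + (1.0)·(-2) - 0.7 = -2.0
z1[2] = (-1.4)·(-1) + (0.3)·(3) + (-1.0)·(-2) + 0.2 = 4.5
h = sigmoid(z1) = [0.5498, 0.1192, 0.989]
output = (-0.2)·(0.5498) + (1.3)·(0.1192) + (-0.8)·(0.989) + 0.3 = -0.4462

-0.4462


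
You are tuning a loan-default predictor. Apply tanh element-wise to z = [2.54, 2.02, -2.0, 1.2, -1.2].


tanh(2.54) = 0.9876
tanh(2.02) = 0.9654
tanh(-2.0) = -0.964
tanh(1.2) = 0.8337
tanh(-1.2) = -0.8337
result = [0.9876, 0.9654, -0.964, 0.8337, -0.8337]

[0.9876, 0.9654, -0.964, 0.8337, -0.8337]


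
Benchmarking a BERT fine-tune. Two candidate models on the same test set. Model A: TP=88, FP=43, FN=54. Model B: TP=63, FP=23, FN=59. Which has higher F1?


Model A: P=88/131=0.6718, R=88/142=0.6197, F1=2PR/(P+R)=2TP/(2TP+FP+FN)=176/273=0.6447
Model B: P=63/86=0.7326, R=63/122=0.5164, F1=2PR/(P+R)=2TP/(2TP+FP+FN)=126/208=0.6058
0.6447 > 0.6058 → Model A

Model A


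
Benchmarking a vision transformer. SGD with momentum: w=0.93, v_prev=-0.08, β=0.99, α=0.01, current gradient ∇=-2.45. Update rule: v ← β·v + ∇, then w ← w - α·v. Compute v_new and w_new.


v_new = 0.99·-0.08 - 2.45 = -0.0792 - 2.45 = -2.5292
w_new = 0.93 - 0.01·-2.5292 = 0.93 + 0.025292 = 0.955292

v_new=-2.5292, w_new=0.955292


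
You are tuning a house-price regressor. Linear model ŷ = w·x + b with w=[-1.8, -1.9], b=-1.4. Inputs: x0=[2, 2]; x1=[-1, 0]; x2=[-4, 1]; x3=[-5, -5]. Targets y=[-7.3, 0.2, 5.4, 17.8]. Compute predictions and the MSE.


ŷ0 = (-1.8)·(2) + (-1.9)·(2) - 1.4 = -8.8
ŷ1 = (-1.8)·(-1) + (-1.9)·(0) - 1.4 = 0.4
ŷ2 = (-1.8)·(-4) + (-1.9)·(1) - 1.4 = 3.9
ŷ3 = (-1.8)·(-5) + (-1.9)·(-5) - 1.4 = 17.1
errors² = [2.25, 0.04, 2.25, 0.49]
MSE = 5.0300/4 = 1.2575

1.2575


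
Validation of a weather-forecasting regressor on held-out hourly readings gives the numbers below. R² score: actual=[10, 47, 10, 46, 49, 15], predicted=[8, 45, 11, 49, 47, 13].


ȳ = 29.5
SS_res = Σ(y-ŷ)² = 26
SS_tot = Σ(y-ȳ)² = 1929.5
R² = 1 - SS_res/SS_tot = 1 - 0.0135 = 0.9865

0.9865


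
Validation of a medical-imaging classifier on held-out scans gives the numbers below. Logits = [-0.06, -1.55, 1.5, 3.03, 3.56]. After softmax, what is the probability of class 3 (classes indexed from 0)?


Exponentials: e^-0.06=0.9418, e^-1.55=0.2122, e^1.5=4.4817, e^3.03=20.6972, e^3.56=35.1632
Sum = 61.4961
Softmax = [0.0153, 0.0035, 0.0729, 0.3366, 0.5718]
p[3] = 20.6972/61.4961 = 0.3366

0.3366


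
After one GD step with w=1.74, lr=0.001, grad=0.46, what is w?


w_new = w - α·∇
= 1.74 - 0.001·0.46
= 1.74 - 0.00046
= 1.73954

1.73954


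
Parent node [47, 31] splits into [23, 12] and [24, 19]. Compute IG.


Parent = [47, 31], H_parent = 0.9694
H_left = 0.9275 (n=35), H_right = 0.9902 (n=43)
H_children = (35/78)·0.9275 + (43/78)·0.9902 = 0.9621
IG = 0.9694 - 0.9621 = 0.0073

0.0073


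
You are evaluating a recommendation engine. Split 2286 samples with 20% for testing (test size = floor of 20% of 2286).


Test = ⌊2286·20/100⌋ = 457
Train = 2286 - 457 = 1829

Train: 1829, Test: 457


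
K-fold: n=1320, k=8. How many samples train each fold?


Fold size = 1320/8 = 165
Training per fold = 1320 - 165 = 1155

1155


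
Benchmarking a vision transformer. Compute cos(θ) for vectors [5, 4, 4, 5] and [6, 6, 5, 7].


A·B = 5·6 + 4·6 + 4·5 + 5·7 = 109
‖A‖ = √82 = 9.0554, ‖B‖ = √146 = 12.083
cos = 109/(√82·√146) = 109/√11972 = 0.9962

0.9962


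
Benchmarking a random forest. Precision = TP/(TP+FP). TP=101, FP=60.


Precision = TP/(TP+FP)
= 101/(101+60)
= 101/161 = 62.73%

62.73%


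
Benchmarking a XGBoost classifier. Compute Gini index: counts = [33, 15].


Probabilities: [33/48, 15/48] ≈ [0.6875, 0.3125]
Σpᵢ² = (1089 + 225)/48² = 1314/2304
Gini = 1 - Σpᵢ² = 1 - 1314/2304 = 0.4297

0.4297


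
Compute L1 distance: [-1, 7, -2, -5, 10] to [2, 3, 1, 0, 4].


d = |-1-2| + |7-3| + |-2-1| + |-5-0| + |10-4|
  = 3 + 4 + 3 + 5 + 6
  = 21

21


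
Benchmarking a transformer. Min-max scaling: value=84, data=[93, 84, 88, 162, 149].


min=84, max=162
(84-84)/(162-84) = 0/78 = 0.0

0.0


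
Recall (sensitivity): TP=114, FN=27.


Recall = TP/(TP+FN)
= 114/(114+27)
= 114/141 = 80.85%

80.85%


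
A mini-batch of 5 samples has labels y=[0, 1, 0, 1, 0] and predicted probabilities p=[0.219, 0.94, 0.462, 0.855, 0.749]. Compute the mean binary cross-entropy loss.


L[0] = -ln(1-0.219) = -ln(0.781) = 0.2472
L[1] = -ln(0.94) = 0.0619
L[2] = -ln(1-0.462) = -ln(0.538) = 0.6199
L[3] = -ln(0.855) = 0.1567
L[4] = -ln(1-0.749) = -ln(0.251) = 1.3823
mean = (0.2472 + 0.0619 + 0.6199 + 0.1567 + 1.3823)/5 = 0.4936

0.4936


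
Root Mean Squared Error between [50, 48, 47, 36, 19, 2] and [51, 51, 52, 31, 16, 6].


MSE = 85/6 = 14.1667
RMSE = √(85/6) = 3.7639

3.7639


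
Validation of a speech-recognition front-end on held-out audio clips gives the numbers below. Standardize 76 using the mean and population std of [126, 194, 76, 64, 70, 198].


μ = 121.3333, σ = 56.5057
z = (76 - 121.3333)/56.5057 = -0.8023

-0.8023


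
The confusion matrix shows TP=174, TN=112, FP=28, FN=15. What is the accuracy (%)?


Accuracy = (TP+TN)/(TP+TN+FP+FN)
= (174+112)/(329)
= 286/329 = 86.93%

86.93%


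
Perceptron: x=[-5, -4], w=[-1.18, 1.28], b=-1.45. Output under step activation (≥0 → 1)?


z = (-5)·(-1.18) + (-4)·(1.28) - 1.45
  = -0.67
step(z) = 0 (z<0)

0


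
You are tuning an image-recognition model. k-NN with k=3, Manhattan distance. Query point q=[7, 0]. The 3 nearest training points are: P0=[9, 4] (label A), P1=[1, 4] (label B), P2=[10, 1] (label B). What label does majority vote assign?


d(q,P0) = 6  (label A)
d(q,P1) = 10  (label B)
d(q,P2) = 4  (label B)
Votes: A=1, B=2
Majority → B

B


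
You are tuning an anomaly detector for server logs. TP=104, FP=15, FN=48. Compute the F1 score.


Precision = 104/119 = 0.8739
Recall = 104/152 = 0.6842
F1 = 2·P·R/(P+R) = 2·TP/(2·TP+FP+FN) = 208/(208+15+48) = 208/271 = 0.7675

0.7675


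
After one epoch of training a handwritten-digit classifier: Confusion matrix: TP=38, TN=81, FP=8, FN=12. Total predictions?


Total = TP + TN + FP + FN
= 38 + 81 + 8 + 12
= 139
(Predicted positive: 46, predicted negative: 93)

139


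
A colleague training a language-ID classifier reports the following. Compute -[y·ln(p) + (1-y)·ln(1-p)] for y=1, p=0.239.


BCE = -[y·ln(p) + (1-y)·ln(1-p)]
= -1·ln(0.239) - 0
= -ln(0.239) = 1.4313

1.4313


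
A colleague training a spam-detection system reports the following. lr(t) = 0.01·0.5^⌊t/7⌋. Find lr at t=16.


n_drops = ⌊16/7⌋ = 2
lr = 0.01·0.5^2 = 0.01·0.25 = 0.0025

0.0025


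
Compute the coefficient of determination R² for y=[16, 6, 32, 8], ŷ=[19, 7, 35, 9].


ȳ = 15.5
SS_res = Σ(y-ŷ)² = 20
SS_tot = Σ(y-ȳ)² = 419
R² = 1 - SS_res/SS_tot = 1 - 0.0477 = 0.9523

0.9523


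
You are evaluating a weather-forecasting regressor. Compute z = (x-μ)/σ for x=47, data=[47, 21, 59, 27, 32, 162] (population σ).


μ = 58, σ = 48.2079
z = (47 - 58)/48.2079 = -0.2282

-0.2282


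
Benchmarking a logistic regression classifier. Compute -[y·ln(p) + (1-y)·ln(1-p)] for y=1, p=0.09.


BCE = -[y·ln(p) + (1-y)·ln(1-p)]
= -1·ln(0.09) - 0
= -ln(0.09) = 2.4079

2.4079


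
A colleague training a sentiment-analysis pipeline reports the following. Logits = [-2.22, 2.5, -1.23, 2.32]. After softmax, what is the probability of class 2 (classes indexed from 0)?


Exponentials: e^-2.22=0.1086, e^2.5=12.1825, e^-1.23=0.2923, e^2.32=10.1757
Sum = 22.7591
Softmax = [0.0048, 0.5353, 0.0128, 0.4471]
p[2] = 0.2923/22.7591 = 0.0128

0.0128


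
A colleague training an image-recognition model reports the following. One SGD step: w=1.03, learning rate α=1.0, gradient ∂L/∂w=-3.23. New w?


w_new = w - α·∇
= 1.03 - 1.0·-3.23
= 1.03 + 3.23
= 4.26

4.26


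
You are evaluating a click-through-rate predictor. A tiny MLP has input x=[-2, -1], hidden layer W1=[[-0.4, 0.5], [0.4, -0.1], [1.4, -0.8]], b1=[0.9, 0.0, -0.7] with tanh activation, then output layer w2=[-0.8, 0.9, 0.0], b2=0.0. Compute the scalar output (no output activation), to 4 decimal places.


z1[0] = (-0.4)·(-2) + (0.5)·(-1) + 0.9 = 1.2
z1[1] = (0.4)·(-2) + (-0.1)·(-1) + 0.0 = -0.7
z1[2] = (1.4)·(-2) + (-0.8)·(-1) - 0.7 = -2.7
h = tanh(z1) = [0.8337, -0.6044, -0.991]
output = (-0.8)·(0.8337) + (0.9)·(-0.6044) + (0.0)·(-0.991) + 0.0 = -1.2109

-1.2109


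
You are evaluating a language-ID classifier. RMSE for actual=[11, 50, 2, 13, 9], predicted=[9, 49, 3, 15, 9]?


MSE = 10/5 = 2
RMSE = √(10/5) = 1.4142

1.4142


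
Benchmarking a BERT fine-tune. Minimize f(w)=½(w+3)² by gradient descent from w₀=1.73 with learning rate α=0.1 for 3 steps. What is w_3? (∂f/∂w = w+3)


step 1: grad = 1.73+3 = 4.73; w = 1.73 - 0.1·(4.73) = 1.257
step 2: grad = 1.257+3 = 4.257; w = 1.257 - 0.1·(4.257) = 0.8313
step 3: grad = 0.8313+3 = 3.8313; w = 0.8313 - 0.1·(3.8313) = 0.44817

0.44817


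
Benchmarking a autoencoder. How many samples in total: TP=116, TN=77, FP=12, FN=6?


Total = TP + TN + FP + FN
= 116 + 77 + 12 + 6
= 211
(Predicted positive: 128, predicted negative: 83)

211


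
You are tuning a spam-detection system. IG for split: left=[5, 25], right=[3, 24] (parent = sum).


Parent = [8, 49], H_parent = 0.5852
H_left = 0.65 (n=30), H_right = 0.5033 (n=27)
H_children = (30/57)·0.65 + (27/57)·0.5033 = 0.5805
IG = 0.5852 - 0.5805 = 0.0047

0.0047


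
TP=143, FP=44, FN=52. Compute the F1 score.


Precision = 143/187 = 0.7647
Recall = 143/195 = 0.7333
F1 = 2·P·R/(P+R) = 2·TP/(2·TP+FP+FN) = 286/(286+44+52) = 286/382 = 0.7487

0.7487


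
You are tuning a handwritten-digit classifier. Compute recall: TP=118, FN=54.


Recall = TP/(TP+FN)
= 118/(118+54)
= 118/172 = 68.6%

68.6%


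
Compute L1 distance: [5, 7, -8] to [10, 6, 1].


d = |5-10| + |7-6| + |-8-1|
  = 5 + 1 + 9
  = 15

15


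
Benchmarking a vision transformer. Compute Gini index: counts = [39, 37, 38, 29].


Probabilities: [39/143, 37/143, 38/143, 29/143] ≈ [0.2727, 0.2587, 0.2657, 0.2028]
Σpᵢ² = (1521 + 1369 + 1444 + 841)/143² = 5175/20449
Gini = 1 - Σpᵢ² = 1 - 5175/20449 = 0.7469

0.7469


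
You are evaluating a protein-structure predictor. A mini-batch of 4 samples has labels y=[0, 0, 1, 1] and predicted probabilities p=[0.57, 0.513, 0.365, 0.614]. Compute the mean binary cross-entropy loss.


L[0] = -ln(1-0.57) = -ln(0.43) = 0.844
L[1] = -ln(1-0.513) = -ln(0.487) = 0.7195
L[2] = -ln(0.365) = 1.0079
L[3] = -ln(0.614) = 0.4878
mean = (0.844 + 0.7195 + 1.0079 + 0.4878)/4 = 0.7648

0.7648


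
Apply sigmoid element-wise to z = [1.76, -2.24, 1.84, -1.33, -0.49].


σ(1.76) = 1/(1+e^-1.76) = 0.8532
σ(-2.24) = 1/(1+e^2.24) = 0.0962
σ(1.84) = 1/(1+e^-1.84) = 0.8629
σ(-1.33) = 1/(1+e^1.33) = 0.2092
σ(-0.49) = 1/(1+e^0.49) = 0.3799
result = [0.8532, 0.0962, 0.8629, 0.2092, 0.3799]

[0.8532, 0.0962, 0.8629, 0.2092, 0.3799]


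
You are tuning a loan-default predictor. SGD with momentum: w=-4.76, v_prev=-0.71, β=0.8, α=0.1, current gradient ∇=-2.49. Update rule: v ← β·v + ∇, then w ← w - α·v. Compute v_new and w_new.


v_new = 0.8·-0.71 - 2.49 = -0.568 - 2.49 = -3.058
w_new = -4.76 - 0.1·-3.058 = -4.76 + 0.3058 = -4.4542

v_new=-3.058, w_new=-4.4542


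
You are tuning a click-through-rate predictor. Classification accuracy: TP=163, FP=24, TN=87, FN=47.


Accuracy = (TP+TN)/(TP+TN+FP+FN)
= (163+87)/(321)
= 250/321 = 77.88%

77.88%


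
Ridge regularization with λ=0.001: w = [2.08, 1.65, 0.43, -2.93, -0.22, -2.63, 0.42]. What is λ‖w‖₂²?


‖w‖₂² = (2.08)² + (1.65)² + (0.43)² + (-2.93)² + (-0.22)² + (-2.63)² + (0.42)²
     = 4.3264 + 2.7225 + 0.1849 + 8.5849 + 0.0484 + 6.9169 + 0.1764
     = 22.9604
λ·‖w‖₂² = 0.001·22.9604 = 0.02296

0.02296


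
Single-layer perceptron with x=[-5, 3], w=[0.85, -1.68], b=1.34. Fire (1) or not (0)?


z = (-5)·(0.85) + (3)·(-1.68) + 1.34
  = -7.95
step(z) = 0 (z<0)

0


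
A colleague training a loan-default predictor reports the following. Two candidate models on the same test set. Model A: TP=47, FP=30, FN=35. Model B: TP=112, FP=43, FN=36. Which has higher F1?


Model A: P=47/77=0.6104, R=47/82=0.5732, F1=2PR/(P+R)=2TP/(2TP+FP+FN)=94/159=0.5912
Model B: P=112/155=0.7226, R=112/148=0.7568, F1=2PR/(P+R)=2TP/(2TP+FP+FN)=224/303=0.7393
0.5912 < 0.7393 → Model B

Model B


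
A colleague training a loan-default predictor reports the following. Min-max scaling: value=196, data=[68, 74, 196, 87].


min=68, max=196
(196-68)/(196-68) = 128/128 = 1.0

1.0


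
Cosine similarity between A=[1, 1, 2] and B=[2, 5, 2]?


A·B = 1·2 + 1·5 + 2·2 = 11
‖A‖ = √6 = 2.4495, ‖B‖ = √33 = 5.7446
cos = 11/(√6·√33) = 11/√198 = 0.7817

0.7817


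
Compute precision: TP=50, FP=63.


Precision = TP/(TP+FP)
= 50/(50+63)
= 50/113 = 44.25%

44.25%


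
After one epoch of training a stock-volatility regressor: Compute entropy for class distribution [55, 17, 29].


Probabilities: [55/101, 17/101, 29/101] ≈ [0.5446, 0.1683, 0.2871]
H = -((55/101)·log₂(55/101) + (17/101)·log₂(17/101) + (29/101)·log₂(29/101))
  = 1.4271 bits

1.4271 bits


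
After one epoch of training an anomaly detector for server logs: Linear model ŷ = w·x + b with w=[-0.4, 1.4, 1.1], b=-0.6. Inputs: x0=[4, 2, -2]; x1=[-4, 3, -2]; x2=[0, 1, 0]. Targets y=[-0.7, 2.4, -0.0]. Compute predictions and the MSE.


ŷ0 = (-0.4)·(4) + (1.4)·(2) + (1.1)·(-2) - 0.6 = -1.6
ŷ1 = (-0.4)·(-4) + (1.4)·(3) + (1.1)·(-2) - 0.6 = 3.0
ŷ2 = (-0.4)·(0) + (1.4)·(1) + (1.1)·(0) - 0.6 = 0.8
errors² = [0.81, 0.36, 0.64]
MSE = 1.8100/3 = 0.6033

0.6033


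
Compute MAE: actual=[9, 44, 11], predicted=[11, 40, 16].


Absolute errors: |9-11|=2, |44-40|=4, |11-16|=5
Sum = 11
MAE = 11/3 = 11/3

11/3


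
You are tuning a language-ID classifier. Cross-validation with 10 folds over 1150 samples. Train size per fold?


Fold size = 1150/10 = 115
Training per fold = 1150 - 115 = 1035

1035


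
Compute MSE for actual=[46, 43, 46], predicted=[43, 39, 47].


Squared errors: (46-43)²=9, (43-39)²=16, (46-47)²=1
Sum = 26
MSE = 26/3 = 26/3

26/3


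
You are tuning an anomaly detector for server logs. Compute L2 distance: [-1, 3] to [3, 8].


d = √((-1-3)² + (3-8)²)
  = √(16 + 25)
  = √41 = 6.4031

6.4031


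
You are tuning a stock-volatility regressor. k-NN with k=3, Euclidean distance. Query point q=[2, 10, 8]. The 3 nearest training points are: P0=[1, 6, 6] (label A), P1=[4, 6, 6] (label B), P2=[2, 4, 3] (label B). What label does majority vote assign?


d(q,P0) = 4.5826  (label A)
d(q,P1) = 4.899  (label B)
d(q,P2) = 7.8102  (label B)
Votes: A=1, B=2
Majority → B

B


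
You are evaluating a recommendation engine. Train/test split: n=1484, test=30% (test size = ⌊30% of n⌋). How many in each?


Test = ⌊1484·30/100⌋ = 445
Train = 1484 - 445 = 1039

Train: 1039, Test: 445


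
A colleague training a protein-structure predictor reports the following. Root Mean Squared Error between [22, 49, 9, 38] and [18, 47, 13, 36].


MSE = 40/4 = 10
RMSE = √(40/4) = 3.1623

3.1623


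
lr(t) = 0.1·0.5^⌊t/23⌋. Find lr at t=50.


n_drops = ⌊50/23⌋ = 2
lr = 0.1·0.5^2 = 0.1·0.25 = 0.025

0.025


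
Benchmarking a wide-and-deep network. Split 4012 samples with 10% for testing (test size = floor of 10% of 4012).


Test = ⌊4012·10/100⌋ = 401
Train = 4012 - 401 = 3611

Train: 3611, Test: 401


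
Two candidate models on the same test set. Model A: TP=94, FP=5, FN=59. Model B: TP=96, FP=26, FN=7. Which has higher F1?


Model A: P=94/99=0.9495, R=94/153=0.6144, F1=2PR/(P+R)=2TP/(2TP+FP+FN)=188/252=0.746
Model B: P=96/122=0.7869, R=96/103=0.932, F1=2PR/(P+R)=2TP/(2TP+FP+FN)=192/225=0.8533
0.746 < 0.8533 → Model B

Model B


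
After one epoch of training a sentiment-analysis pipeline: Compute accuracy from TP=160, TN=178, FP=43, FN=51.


Accuracy = (TP+TN)/(TP+TN+FP+FN)
= (160+178)/(432)
= 338/432 = 78.24%

78.24%


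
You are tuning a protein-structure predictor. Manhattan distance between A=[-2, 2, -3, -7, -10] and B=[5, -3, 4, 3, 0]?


d = |-2-5| + |2+ 3| + |-3-4| + |-7-3| + |-10-0|
  = 7 + 5 + 7 + 10 + 10
  = 39

39


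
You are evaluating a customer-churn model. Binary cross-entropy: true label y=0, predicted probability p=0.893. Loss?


BCE = -[y·ln(p) + (1-y)·ln(1-p)]
= -0 - 1·ln(1-0.893)
= -ln(0.107) = 2.2349

2.2349


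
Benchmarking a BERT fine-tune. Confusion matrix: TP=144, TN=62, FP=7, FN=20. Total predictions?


Total = TP + TN + FP + FN
= 144 + 62 + 7 + 20
= 233
(Predicted positive: 151, predicted negative: 82)

233


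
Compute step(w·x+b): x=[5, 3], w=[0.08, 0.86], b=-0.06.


z = (5)·(0.08) + (3)·(0.86) - 0.06
  = 2.92
step(z) = 1 (z≥0)

1


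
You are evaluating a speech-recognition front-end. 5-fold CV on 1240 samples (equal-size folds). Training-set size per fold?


Fold size = 1240/5 = 248
Training per fold = 1240 - 248 = 992

992


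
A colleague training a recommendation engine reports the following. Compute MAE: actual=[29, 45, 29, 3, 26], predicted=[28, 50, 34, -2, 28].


Absolute errors: |29-28|=1, |45-50|=5, |29-34|=5, |3+ 2|=5, |26-28|=2
Sum = 18
MAE = 18/5 = 18/5

18/5


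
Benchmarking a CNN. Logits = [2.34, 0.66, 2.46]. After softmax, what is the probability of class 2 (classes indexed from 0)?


Exponentials: e^2.34=10.3812, e^0.66=1.9348, e^2.46=11.7048
Sum = 24.0208
Softmax = [0.4322, 0.0805, 0.4873]
p[2] = 11.7048/24.0208 = 0.4873

0.4873


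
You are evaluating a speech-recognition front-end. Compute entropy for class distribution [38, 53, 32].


Probabilities: [38/123, 53/123, 32/123] ≈ [0.3089, 0.4309, 0.2602]
H = -((38/123)·log₂(38/123) + (53/123)·log₂(53/123) + (32/123)·log₂(32/123))
  = 1.5523 bits

1.5523 bits


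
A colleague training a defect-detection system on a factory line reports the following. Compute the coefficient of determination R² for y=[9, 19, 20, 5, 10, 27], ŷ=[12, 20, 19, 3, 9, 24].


ȳ = 15
SS_res = Σ(y-ŷ)² = 25
SS_tot = Σ(y-ȳ)² = 346
R² = 1 - SS_res/SS_tot = 1 - 0.0723 = 0.9277

0.9277


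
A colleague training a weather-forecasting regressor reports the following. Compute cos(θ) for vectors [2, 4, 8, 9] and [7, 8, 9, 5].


A·B = 2·7 + 4·8 + 8·9 + 9·5 = 163
‖A‖ = √165 = 12.8452, ‖B‖ = √219 = 14.7986
cos = 163/(√165·√219) = 163/√36135 = 0.8575

0.8575


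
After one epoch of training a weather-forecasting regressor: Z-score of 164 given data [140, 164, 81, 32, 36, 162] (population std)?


μ = 102.5, σ = 55.6529
z = (164 - 102.5)/55.6529 = 1.1051

1.1051


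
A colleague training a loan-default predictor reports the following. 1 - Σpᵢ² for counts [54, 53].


Probabilities: [54/107, 53/107] ≈ [0.5047, 0.4953]
Σpᵢ² = (2916 + 2809)/107² = 5725/11449
Gini = 1 - Σpᵢ² = 1 - 5725/11449 = 0.5

0.5


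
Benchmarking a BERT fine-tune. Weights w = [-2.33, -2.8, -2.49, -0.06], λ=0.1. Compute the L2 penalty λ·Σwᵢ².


‖w‖₂² = (-2.33)² + (-2.8)² + (-2.49)² + (-0.06)²
     = 5.4289 + 7.84 + 6.2001 + 0.0036
     = 19.4726
λ·‖w‖₂² = 0.1·19.4726 = 1.94726

1.94726


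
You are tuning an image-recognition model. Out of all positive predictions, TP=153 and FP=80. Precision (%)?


Precision = TP/(TP+FP)
= 153/(153+80)
= 153/233 = 65.67%

65.67%


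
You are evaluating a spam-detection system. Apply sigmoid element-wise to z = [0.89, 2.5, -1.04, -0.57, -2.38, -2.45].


σ(0.89) = 1/(1+e^-0.89) = 0.7089
σ(2.5) = 1/(1+e^-2.5) = 0.9241
σ(-1.04) = 1/(1+e^1.04) = 0.2611
σ(-0.57) = 1/(1+e^0.57) = 0.3612
σ(-2.38) = 1/(1+e^2.38) = 0.0847
σ(-2.45) = 1/(1+e^2.45) = 0.0794
result = [0.7089, 0.9241, 0.2611, 0.3612, 0.0847, 0.0794]

[0.7089, 0.9241, 0.2611, 0.3612, 0.0847, 0.0794]


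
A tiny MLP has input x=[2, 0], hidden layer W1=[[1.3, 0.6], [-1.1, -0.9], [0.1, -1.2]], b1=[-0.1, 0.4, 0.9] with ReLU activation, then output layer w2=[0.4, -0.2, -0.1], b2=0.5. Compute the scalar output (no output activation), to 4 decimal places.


z1[0] = (1.3)·(2) + (0.6)·(0) - 0.1 = 2.5
z1[1] = (-1.1)·(2) + (-0.9)·(0) + 0.4 = -1.8
z1[2] = (0.1)·(2) + (-1.2)·(0) + 0.9 = 1.1
h = ReLU(z1) = [2.5, 0.0, 1.1]
output = (0.4)·(2.5) + (-0.2)·(0.0) + (-0.1)·(1.1) + 0.5 = 1.39

1.39


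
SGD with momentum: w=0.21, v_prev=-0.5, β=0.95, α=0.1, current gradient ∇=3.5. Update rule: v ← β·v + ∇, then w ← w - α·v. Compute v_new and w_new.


v_new = 0.95·-0.5 + 3.5 = -0.475 + 3.5 = 3.025
w_new = 0.21 - 0.1·3.025 = 0.21 - 0.3025 = -0.0925

v_new=3.025, w_new=-0.0925


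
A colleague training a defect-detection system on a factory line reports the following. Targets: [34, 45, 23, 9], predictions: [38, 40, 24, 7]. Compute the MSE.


Squared errors: (34-38)²=16, (45-40)²=25, (23-24)²=1, (9-7)²=4
Sum = 46
MSE = 46/4 = 23/2

23/2


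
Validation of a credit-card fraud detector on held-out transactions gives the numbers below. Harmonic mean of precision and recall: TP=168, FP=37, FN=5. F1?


Precision = 168/205 = 0.8195
Recall = 168/173 = 0.9711
F1 = 2·P·R/(P+R) = 2·TP/(2·TP+FP+FN) = 336/(336+37+5) = 336/378 = 0.8889

0.8889


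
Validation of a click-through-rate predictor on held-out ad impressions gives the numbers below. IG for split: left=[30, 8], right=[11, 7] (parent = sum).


Parent = [41, 15], H_parent = 0.8384
H_left = 0.7425 (n=38), H_right = 0.9641 (n=18)
H_children = (38/56)·0.7425 + (18/56)·0.9641 = 0.8137
IG = 0.8384 - 0.8137 = 0.0247

0.0247


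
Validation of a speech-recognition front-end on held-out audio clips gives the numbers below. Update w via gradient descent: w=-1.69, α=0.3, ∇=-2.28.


w_new = w - α·∇
= -1.69 - 0.3·-2.28
= -1.69 + 0.684
= -1.006

-1.006


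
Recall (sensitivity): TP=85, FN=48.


Recall = TP/(TP+FN)
= 85/(85+48)
= 85/133 = 63.91%

63.91%


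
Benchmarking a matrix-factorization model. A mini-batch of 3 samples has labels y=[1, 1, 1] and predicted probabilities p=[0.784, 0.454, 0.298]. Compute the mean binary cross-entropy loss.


L[0] = -ln(0.784) = 0.2433
L[1] = -ln(0.454) = 0.7897
L[2] = -ln(0.298) = 1.2107
mean = (0.2433 + 0.7897 + 1.2107)/3 = 0.7479

0.7479


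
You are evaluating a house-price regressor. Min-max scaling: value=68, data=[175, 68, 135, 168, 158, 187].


min=68, max=187
(68-68)/(187-68) = 0/119 = 0.0

0.0


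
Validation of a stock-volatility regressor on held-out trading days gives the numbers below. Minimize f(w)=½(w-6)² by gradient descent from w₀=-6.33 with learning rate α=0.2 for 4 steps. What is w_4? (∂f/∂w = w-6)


step 1: grad = -6.33-6 = -12.33; w = -6.33 - 0.2·(-12.33) = -3.864
step 2: grad = -3.864-6 = -9.864; w = -3.864 - 0.2·(-9.864) = -1.8912
step 3: grad = -1.8912-6 = -7.8912; w = -1.8912 - 0.2·(-7.8912) = -0.31296
step 4: grad = -0.31296-6 = -6.31296; w = -0.31296 - 0.2·(-6.31296) = 0.949632

0.949632


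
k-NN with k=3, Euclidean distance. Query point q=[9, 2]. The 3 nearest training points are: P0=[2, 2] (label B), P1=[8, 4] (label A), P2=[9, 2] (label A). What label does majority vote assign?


d(q,P0) = 7.0  (label B)
d(q,P1) = 2.2361  (label A)
d(q,P2) = 0.0  (label A)
Votes: A=2, B=1
Majority → A

A


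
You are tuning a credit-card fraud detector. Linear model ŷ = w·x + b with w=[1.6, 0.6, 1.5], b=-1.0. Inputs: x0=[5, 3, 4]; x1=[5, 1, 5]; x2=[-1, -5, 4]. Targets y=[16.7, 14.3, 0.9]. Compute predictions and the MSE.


ŷ0 = (1.6)·(5) + (0.6)·(3) + (1.5)·(4) - 1.0 = 14.8
ŷ1 = (1.6)·(5) + (0.6)·(1) + (1.5)·(5) - 1.0 = 15.1
ŷ2 = (1.6)·(-1) + (0.6)·(-5) + (1.5)·(4) - 1.0 = 0.4
errors² = [3.61, 0.64, 0.25]
MSE = 4.5000/3 = 1.5

1.5


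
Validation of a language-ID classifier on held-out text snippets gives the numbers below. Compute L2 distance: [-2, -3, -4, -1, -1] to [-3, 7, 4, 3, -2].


d = √((-2+ 3)² + (-3-7)² + (-4-4)² + (-1-3)² + (-1+ 2)²)
  = √(1 + 100 + 64 + 16 + 1)
  = √182 = 13.4907

13.4907


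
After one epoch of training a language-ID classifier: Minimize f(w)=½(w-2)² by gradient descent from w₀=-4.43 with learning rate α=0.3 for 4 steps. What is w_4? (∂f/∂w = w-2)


step 1: grad = -4.43-2 = -6.43; w = -4.43 - 0.3·(-6.43) = -2.501
step 2: grad = -2.501-2 = -4.501; w = -2.501 - 0.3·(-4.501) = -1.1507
step 3: grad = -1.1507-2 = -3.1507; w = -1.1507 - 0.3·(-3.1507) = -0.20549
step 4: grad = -0.20549-2 = -2.20549; w = -0.20549 - 0.3·(-2.20549) = 0.456157

0.456157


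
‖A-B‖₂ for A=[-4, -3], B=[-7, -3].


d = √((-4+ 7)² + (-3+ 3)²)
  = √(9 + 0)
  = √9 = 3.0

3.0


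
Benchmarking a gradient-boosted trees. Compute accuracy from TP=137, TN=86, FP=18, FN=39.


Accuracy = (TP+TN)/(TP+TN+FP+FN)
= (137+86)/(280)
= 223/280 = 79.64%

79.64%


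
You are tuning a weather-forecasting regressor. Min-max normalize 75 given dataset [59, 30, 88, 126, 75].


min=30, max=126
(75-30)/(126-30) = 45/96 = 0.4688

0.4688


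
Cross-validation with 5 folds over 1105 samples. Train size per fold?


Fold size = 1105/5 = 221
Training per fold = 1105 - 221 = 884

884


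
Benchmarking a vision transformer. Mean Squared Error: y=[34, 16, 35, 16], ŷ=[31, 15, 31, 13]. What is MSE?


Squared errors: (34-31)²=9, (16-15)²=1, (35-31)²=16, (16-13)²=9
Sum = 35
MSE = 35/4 = 35/4

35/4


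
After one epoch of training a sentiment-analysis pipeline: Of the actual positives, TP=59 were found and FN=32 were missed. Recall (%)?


Recall = TP/(TP+FN)
= 59/(59+32)
= 59/91 = 64.84%

64.84%


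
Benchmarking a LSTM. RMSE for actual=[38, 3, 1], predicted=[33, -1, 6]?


MSE = 66/3 = 22
RMSE = √(66/3) = 4.6904

4.6904


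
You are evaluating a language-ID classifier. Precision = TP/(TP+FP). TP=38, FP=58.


Precision = TP/(TP+FP)
= 38/(38+58)
= 38/96 = 39.58%

39.58%


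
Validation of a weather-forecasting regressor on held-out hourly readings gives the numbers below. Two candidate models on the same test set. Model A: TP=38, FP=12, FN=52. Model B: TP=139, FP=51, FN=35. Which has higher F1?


Model A: P=38/50=0.76, R=38/90=0.4222, F1=2PR/(P+R)=2TP/(2TP+FP+FN)=76/140=0.5429
Model B: P=139/190=0.7316, R=139/174=0.7989, F1=2PR/(P+R)=2TP/(2TP+FP+FN)=278/364=0.7637
0.5429 < 0.7637 → Model B

Model B


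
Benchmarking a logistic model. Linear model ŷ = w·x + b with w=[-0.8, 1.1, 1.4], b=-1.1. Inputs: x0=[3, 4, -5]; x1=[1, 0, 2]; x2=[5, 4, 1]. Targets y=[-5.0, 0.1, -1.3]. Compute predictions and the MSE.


ŷ0 = (-0.8)·(3) + (1.1)·(4) + (1.4)·(-5) - 1.1 = -6.1
ŷ1 = (-0.8)·(1) + (1.1)·(0) + (1.4)·(2) - 1.1 = 0.9
ŷ2 = (-0.8)·(5) + (1.1)·(4) + (1.4)·(1) - 1.1 = 0.7
errors² = [1.21, 0.64, 4.0]
MSE = 5.8500/3 = 1.95

1.95


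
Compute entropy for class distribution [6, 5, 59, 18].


Probabilities: [6/88, 5/88, 59/88, 18/88] ≈ [0.0682, 0.0568, 0.6705, 0.2045]
H = -((6/88)·log₂(6/88) + (5/88)·log₂(5/88) + (59/88)·log₂(59/88) + (18/88)·log₂(18/88))
  = 1.3543 bits

1.3543 bits


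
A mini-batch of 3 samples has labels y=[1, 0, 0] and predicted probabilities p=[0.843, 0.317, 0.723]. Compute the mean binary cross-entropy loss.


L[0] = -ln(0.843) = 0.1708
L[1] = -ln(1-0.317) = -ln(0.683) = 0.3813
L[2] = -ln(1-0.723) = -ln(0.277) = 1.2837
mean = (0.1708 + 0.3813 + 1.2837)/3 = 0.6119

0.6119


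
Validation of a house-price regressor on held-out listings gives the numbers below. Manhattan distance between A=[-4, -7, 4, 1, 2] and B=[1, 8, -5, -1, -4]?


d = |-4-1| + |-7-8| + |4+ 5| + |1+ 1| + |2+ 4|
  = 5 + 15 + 9 + 2 + 6
  = 37

37


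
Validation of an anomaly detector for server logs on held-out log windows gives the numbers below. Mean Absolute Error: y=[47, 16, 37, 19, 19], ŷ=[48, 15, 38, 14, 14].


Absolute errors: |47-48|=1, |16-15|=1, |37-38|=1, |19-14|=5, |19-14|=5
Sum = 13
MAE = 13/5 = 13/5

13/5


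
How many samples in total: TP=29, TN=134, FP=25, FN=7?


Total = TP + TN + FP + FN
= 29 + 134 + 25 + 7
= 195
(Predicted positive: 54, predicted negative: 141)

195


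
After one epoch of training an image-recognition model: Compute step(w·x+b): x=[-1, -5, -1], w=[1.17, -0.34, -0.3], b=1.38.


z = (-1)·(1.17) + (-5)·(-0.34) + (-1)·(-0.3) + 1.38
  = 2.21
step(z) = 1 (z≥0)

1
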